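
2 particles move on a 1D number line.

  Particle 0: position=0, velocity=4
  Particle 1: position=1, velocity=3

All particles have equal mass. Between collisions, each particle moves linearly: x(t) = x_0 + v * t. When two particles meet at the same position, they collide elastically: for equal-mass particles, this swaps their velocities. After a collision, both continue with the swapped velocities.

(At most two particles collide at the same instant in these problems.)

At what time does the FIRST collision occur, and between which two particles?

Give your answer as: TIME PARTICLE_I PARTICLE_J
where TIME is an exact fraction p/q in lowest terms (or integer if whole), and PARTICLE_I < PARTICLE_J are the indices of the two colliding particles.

Pair (0,1): pos 0,1 vel 4,3 -> gap=1, closing at 1/unit, collide at t=1
Earliest collision: t=1 between 0 and 1

Answer: 1 0 1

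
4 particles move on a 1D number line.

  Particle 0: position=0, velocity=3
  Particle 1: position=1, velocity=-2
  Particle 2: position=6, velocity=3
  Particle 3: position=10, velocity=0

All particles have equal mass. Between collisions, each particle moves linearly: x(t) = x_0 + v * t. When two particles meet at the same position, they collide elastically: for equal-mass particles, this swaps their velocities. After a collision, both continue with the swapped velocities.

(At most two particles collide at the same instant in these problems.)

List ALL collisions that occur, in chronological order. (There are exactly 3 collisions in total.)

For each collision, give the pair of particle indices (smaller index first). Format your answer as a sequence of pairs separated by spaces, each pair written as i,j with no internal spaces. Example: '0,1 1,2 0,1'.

Answer: 0,1 2,3 1,2

Derivation:
Collision at t=1/5: particles 0 and 1 swap velocities; positions: p0=3/5 p1=3/5 p2=33/5 p3=10; velocities now: v0=-2 v1=3 v2=3 v3=0
Collision at t=4/3: particles 2 and 3 swap velocities; positions: p0=-5/3 p1=4 p2=10 p3=10; velocities now: v0=-2 v1=3 v2=0 v3=3
Collision at t=10/3: particles 1 and 2 swap velocities; positions: p0=-17/3 p1=10 p2=10 p3=16; velocities now: v0=-2 v1=0 v2=3 v3=3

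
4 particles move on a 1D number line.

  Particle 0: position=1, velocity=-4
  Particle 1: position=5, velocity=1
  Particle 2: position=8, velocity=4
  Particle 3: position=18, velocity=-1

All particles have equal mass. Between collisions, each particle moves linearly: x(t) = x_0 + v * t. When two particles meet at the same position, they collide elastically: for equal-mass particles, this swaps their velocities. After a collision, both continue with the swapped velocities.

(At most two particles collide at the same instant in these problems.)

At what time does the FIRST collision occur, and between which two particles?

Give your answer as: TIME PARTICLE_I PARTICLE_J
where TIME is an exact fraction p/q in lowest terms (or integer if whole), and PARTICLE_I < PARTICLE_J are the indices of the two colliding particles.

Pair (0,1): pos 1,5 vel -4,1 -> not approaching (rel speed -5 <= 0)
Pair (1,2): pos 5,8 vel 1,4 -> not approaching (rel speed -3 <= 0)
Pair (2,3): pos 8,18 vel 4,-1 -> gap=10, closing at 5/unit, collide at t=2
Earliest collision: t=2 between 2 and 3

Answer: 2 2 3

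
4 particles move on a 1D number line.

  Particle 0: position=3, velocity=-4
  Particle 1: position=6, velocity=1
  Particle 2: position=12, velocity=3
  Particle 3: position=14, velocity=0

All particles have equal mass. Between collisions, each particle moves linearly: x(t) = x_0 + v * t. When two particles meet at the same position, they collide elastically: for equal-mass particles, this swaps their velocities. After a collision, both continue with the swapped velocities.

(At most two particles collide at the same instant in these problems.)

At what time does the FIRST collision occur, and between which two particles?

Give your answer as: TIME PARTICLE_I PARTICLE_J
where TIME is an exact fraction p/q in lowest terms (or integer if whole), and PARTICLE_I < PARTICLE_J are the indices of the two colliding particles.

Answer: 2/3 2 3

Derivation:
Pair (0,1): pos 3,6 vel -4,1 -> not approaching (rel speed -5 <= 0)
Pair (1,2): pos 6,12 vel 1,3 -> not approaching (rel speed -2 <= 0)
Pair (2,3): pos 12,14 vel 3,0 -> gap=2, closing at 3/unit, collide at t=2/3
Earliest collision: t=2/3 between 2 and 3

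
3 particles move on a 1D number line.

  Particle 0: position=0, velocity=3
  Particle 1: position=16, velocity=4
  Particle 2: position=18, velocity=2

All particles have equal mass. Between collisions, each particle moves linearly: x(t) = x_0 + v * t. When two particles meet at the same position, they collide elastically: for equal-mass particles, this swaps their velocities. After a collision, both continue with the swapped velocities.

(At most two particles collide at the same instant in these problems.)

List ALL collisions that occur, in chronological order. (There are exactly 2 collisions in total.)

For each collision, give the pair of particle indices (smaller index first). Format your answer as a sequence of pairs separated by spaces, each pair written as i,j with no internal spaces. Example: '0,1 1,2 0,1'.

Collision at t=1: particles 1 and 2 swap velocities; positions: p0=3 p1=20 p2=20; velocities now: v0=3 v1=2 v2=4
Collision at t=18: particles 0 and 1 swap velocities; positions: p0=54 p1=54 p2=88; velocities now: v0=2 v1=3 v2=4

Answer: 1,2 0,1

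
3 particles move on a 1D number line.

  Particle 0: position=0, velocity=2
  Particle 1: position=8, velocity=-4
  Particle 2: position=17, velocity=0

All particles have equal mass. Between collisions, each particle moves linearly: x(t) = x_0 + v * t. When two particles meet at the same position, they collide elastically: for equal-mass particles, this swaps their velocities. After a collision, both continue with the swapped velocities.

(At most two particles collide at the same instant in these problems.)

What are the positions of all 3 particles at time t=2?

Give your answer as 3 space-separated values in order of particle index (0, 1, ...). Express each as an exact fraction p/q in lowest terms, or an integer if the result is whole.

Collision at t=4/3: particles 0 and 1 swap velocities; positions: p0=8/3 p1=8/3 p2=17; velocities now: v0=-4 v1=2 v2=0
Advance to t=2 (no further collisions before then); velocities: v0=-4 v1=2 v2=0; positions = 0 4 17

Answer: 0 4 17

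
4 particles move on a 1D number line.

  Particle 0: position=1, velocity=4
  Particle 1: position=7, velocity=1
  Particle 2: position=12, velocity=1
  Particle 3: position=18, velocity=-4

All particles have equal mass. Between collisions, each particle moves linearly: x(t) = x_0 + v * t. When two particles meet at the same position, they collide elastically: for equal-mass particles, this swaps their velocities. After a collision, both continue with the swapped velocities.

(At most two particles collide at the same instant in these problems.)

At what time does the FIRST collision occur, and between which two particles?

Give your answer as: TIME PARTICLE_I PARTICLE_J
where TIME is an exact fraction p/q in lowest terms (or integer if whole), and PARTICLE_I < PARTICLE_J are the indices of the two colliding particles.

Answer: 6/5 2 3

Derivation:
Pair (0,1): pos 1,7 vel 4,1 -> gap=6, closing at 3/unit, collide at t=2
Pair (1,2): pos 7,12 vel 1,1 -> not approaching (rel speed 0 <= 0)
Pair (2,3): pos 12,18 vel 1,-4 -> gap=6, closing at 5/unit, collide at t=6/5
Earliest collision: t=6/5 between 2 and 3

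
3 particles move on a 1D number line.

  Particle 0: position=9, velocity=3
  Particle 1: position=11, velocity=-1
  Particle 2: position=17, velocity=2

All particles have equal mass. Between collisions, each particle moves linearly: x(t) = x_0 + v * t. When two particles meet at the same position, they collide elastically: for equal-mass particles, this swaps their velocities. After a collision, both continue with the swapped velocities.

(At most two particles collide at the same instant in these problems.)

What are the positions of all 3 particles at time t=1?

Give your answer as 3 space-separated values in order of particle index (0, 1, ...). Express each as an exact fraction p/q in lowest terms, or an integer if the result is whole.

Collision at t=1/2: particles 0 and 1 swap velocities; positions: p0=21/2 p1=21/2 p2=18; velocities now: v0=-1 v1=3 v2=2
Advance to t=1 (no further collisions before then); velocities: v0=-1 v1=3 v2=2; positions = 10 12 19

Answer: 10 12 19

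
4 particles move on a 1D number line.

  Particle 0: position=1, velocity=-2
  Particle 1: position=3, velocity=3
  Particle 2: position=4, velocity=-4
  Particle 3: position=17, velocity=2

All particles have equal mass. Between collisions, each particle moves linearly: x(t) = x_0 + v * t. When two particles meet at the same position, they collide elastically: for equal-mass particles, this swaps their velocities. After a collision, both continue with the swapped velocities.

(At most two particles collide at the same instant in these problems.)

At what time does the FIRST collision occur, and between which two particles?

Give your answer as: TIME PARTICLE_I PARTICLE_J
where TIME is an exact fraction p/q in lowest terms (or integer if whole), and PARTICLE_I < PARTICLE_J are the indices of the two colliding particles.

Answer: 1/7 1 2

Derivation:
Pair (0,1): pos 1,3 vel -2,3 -> not approaching (rel speed -5 <= 0)
Pair (1,2): pos 3,4 vel 3,-4 -> gap=1, closing at 7/unit, collide at t=1/7
Pair (2,3): pos 4,17 vel -4,2 -> not approaching (rel speed -6 <= 0)
Earliest collision: t=1/7 between 1 and 2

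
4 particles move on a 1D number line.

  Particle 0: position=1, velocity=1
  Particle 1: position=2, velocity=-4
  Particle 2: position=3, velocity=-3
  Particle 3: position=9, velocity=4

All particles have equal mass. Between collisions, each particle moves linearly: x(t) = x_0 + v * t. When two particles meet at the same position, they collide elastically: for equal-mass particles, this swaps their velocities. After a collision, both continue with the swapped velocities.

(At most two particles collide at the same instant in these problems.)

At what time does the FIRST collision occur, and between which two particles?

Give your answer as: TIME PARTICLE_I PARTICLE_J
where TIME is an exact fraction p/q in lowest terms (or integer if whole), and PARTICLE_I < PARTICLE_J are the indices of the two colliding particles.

Answer: 1/5 0 1

Derivation:
Pair (0,1): pos 1,2 vel 1,-4 -> gap=1, closing at 5/unit, collide at t=1/5
Pair (1,2): pos 2,3 vel -4,-3 -> not approaching (rel speed -1 <= 0)
Pair (2,3): pos 3,9 vel -3,4 -> not approaching (rel speed -7 <= 0)
Earliest collision: t=1/5 between 0 and 1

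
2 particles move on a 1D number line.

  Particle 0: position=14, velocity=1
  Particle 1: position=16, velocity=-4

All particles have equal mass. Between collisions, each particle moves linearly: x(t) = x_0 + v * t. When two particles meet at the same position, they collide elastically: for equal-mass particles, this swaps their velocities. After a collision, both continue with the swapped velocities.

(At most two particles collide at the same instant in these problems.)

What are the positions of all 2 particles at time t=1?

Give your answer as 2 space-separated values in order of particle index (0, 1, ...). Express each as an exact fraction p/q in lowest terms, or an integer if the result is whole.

Answer: 12 15

Derivation:
Collision at t=2/5: particles 0 and 1 swap velocities; positions: p0=72/5 p1=72/5; velocities now: v0=-4 v1=1
Advance to t=1 (no further collisions before then); velocities: v0=-4 v1=1; positions = 12 15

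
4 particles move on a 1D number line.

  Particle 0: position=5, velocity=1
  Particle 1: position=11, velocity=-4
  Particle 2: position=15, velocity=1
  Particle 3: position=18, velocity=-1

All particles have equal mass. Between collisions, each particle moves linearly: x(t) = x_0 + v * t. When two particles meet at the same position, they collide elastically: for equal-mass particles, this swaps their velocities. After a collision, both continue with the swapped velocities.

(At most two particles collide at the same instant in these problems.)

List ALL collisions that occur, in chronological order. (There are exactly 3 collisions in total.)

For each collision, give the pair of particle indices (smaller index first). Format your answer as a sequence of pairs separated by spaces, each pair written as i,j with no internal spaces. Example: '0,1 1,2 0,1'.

Collision at t=6/5: particles 0 and 1 swap velocities; positions: p0=31/5 p1=31/5 p2=81/5 p3=84/5; velocities now: v0=-4 v1=1 v2=1 v3=-1
Collision at t=3/2: particles 2 and 3 swap velocities; positions: p0=5 p1=13/2 p2=33/2 p3=33/2; velocities now: v0=-4 v1=1 v2=-1 v3=1
Collision at t=13/2: particles 1 and 2 swap velocities; positions: p0=-15 p1=23/2 p2=23/2 p3=43/2; velocities now: v0=-4 v1=-1 v2=1 v3=1

Answer: 0,1 2,3 1,2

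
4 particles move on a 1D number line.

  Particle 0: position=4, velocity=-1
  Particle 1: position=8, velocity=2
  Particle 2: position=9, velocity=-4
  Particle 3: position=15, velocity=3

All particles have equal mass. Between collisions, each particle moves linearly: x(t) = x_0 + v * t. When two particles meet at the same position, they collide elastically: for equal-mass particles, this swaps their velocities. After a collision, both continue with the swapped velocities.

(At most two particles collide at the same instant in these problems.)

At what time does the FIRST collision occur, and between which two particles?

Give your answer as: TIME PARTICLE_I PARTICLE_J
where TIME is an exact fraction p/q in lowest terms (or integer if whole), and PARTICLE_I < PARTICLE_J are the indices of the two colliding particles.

Answer: 1/6 1 2

Derivation:
Pair (0,1): pos 4,8 vel -1,2 -> not approaching (rel speed -3 <= 0)
Pair (1,2): pos 8,9 vel 2,-4 -> gap=1, closing at 6/unit, collide at t=1/6
Pair (2,3): pos 9,15 vel -4,3 -> not approaching (rel speed -7 <= 0)
Earliest collision: t=1/6 between 1 and 2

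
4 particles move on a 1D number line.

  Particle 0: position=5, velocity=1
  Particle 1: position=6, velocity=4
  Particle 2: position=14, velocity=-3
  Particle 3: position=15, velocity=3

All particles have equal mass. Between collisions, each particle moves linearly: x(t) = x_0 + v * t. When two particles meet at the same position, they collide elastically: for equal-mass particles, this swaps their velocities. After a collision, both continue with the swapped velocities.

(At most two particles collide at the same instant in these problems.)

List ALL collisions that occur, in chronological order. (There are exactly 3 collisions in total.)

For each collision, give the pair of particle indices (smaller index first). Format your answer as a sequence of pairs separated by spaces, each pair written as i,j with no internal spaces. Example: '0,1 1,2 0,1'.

Answer: 1,2 0,1 2,3

Derivation:
Collision at t=8/7: particles 1 and 2 swap velocities; positions: p0=43/7 p1=74/7 p2=74/7 p3=129/7; velocities now: v0=1 v1=-3 v2=4 v3=3
Collision at t=9/4: particles 0 and 1 swap velocities; positions: p0=29/4 p1=29/4 p2=15 p3=87/4; velocities now: v0=-3 v1=1 v2=4 v3=3
Collision at t=9: particles 2 and 3 swap velocities; positions: p0=-13 p1=14 p2=42 p3=42; velocities now: v0=-3 v1=1 v2=3 v3=4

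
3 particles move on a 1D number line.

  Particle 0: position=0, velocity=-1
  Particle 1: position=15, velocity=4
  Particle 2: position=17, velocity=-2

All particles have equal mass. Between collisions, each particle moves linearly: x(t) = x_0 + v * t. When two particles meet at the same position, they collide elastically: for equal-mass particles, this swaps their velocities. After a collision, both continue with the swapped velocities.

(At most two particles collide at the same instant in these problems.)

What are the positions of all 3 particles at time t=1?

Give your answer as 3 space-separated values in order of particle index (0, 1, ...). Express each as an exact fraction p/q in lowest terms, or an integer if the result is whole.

Answer: -1 15 19

Derivation:
Collision at t=1/3: particles 1 and 2 swap velocities; positions: p0=-1/3 p1=49/3 p2=49/3; velocities now: v0=-1 v1=-2 v2=4
Advance to t=1 (no further collisions before then); velocities: v0=-1 v1=-2 v2=4; positions = -1 15 19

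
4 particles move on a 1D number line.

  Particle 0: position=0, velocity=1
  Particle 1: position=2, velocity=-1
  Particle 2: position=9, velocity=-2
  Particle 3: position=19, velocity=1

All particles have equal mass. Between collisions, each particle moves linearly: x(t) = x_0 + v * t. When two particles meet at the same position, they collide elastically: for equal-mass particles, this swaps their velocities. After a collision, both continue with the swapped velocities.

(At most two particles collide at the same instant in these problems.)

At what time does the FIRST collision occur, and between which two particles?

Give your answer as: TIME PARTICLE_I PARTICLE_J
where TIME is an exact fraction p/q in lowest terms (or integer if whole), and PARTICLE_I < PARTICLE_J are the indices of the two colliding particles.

Answer: 1 0 1

Derivation:
Pair (0,1): pos 0,2 vel 1,-1 -> gap=2, closing at 2/unit, collide at t=1
Pair (1,2): pos 2,9 vel -1,-2 -> gap=7, closing at 1/unit, collide at t=7
Pair (2,3): pos 9,19 vel -2,1 -> not approaching (rel speed -3 <= 0)
Earliest collision: t=1 between 0 and 1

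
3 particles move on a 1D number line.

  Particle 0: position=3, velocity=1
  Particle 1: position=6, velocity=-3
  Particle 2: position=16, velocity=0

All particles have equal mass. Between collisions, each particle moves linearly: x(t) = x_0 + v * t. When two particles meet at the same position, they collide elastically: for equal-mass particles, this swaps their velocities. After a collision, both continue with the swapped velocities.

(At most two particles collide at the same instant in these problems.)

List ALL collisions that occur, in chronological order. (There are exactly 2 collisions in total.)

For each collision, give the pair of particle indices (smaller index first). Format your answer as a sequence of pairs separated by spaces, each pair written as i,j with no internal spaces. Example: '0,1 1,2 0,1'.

Answer: 0,1 1,2

Derivation:
Collision at t=3/4: particles 0 and 1 swap velocities; positions: p0=15/4 p1=15/4 p2=16; velocities now: v0=-3 v1=1 v2=0
Collision at t=13: particles 1 and 2 swap velocities; positions: p0=-33 p1=16 p2=16; velocities now: v0=-3 v1=0 v2=1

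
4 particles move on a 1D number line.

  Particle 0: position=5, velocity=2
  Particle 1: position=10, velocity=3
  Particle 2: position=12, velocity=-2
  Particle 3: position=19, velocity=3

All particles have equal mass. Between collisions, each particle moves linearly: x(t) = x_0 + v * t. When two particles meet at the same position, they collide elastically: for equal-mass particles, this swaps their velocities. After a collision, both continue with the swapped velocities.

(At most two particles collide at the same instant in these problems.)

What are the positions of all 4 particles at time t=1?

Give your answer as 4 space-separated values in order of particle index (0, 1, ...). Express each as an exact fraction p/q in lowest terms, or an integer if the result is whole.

Collision at t=2/5: particles 1 and 2 swap velocities; positions: p0=29/5 p1=56/5 p2=56/5 p3=101/5; velocities now: v0=2 v1=-2 v2=3 v3=3
Advance to t=1 (no further collisions before then); velocities: v0=2 v1=-2 v2=3 v3=3; positions = 7 10 13 22

Answer: 7 10 13 22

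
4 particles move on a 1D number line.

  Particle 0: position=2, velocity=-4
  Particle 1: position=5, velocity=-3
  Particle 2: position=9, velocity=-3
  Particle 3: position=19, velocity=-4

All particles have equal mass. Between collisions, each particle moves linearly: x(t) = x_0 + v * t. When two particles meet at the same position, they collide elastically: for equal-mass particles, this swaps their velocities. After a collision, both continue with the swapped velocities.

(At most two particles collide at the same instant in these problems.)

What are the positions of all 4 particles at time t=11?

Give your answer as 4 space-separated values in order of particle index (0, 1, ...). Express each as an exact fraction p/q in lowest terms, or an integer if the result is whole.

Answer: -42 -28 -25 -24

Derivation:
Collision at t=10: particles 2 and 3 swap velocities; positions: p0=-38 p1=-25 p2=-21 p3=-21; velocities now: v0=-4 v1=-3 v2=-4 v3=-3
Advance to t=11 (no further collisions before then); velocities: v0=-4 v1=-3 v2=-4 v3=-3; positions = -42 -28 -25 -24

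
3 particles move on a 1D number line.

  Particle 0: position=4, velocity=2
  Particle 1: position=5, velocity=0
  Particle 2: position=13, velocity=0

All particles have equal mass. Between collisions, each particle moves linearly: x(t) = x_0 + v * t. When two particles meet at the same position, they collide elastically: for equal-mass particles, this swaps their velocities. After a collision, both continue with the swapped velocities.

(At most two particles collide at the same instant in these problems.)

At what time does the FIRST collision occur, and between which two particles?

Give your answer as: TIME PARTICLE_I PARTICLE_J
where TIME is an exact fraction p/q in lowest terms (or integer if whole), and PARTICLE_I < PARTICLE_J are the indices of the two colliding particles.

Pair (0,1): pos 4,5 vel 2,0 -> gap=1, closing at 2/unit, collide at t=1/2
Pair (1,2): pos 5,13 vel 0,0 -> not approaching (rel speed 0 <= 0)
Earliest collision: t=1/2 between 0 and 1

Answer: 1/2 0 1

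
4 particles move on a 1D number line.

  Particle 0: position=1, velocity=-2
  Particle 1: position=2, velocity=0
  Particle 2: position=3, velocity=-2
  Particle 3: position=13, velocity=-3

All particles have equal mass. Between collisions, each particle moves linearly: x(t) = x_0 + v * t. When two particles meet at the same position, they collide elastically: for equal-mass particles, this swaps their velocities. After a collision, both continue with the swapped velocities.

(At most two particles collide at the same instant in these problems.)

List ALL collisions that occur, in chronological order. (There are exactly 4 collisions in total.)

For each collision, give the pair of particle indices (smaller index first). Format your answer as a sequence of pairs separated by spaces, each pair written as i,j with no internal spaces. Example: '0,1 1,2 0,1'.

Answer: 1,2 2,3 1,2 0,1

Derivation:
Collision at t=1/2: particles 1 and 2 swap velocities; positions: p0=0 p1=2 p2=2 p3=23/2; velocities now: v0=-2 v1=-2 v2=0 v3=-3
Collision at t=11/3: particles 2 and 3 swap velocities; positions: p0=-19/3 p1=-13/3 p2=2 p3=2; velocities now: v0=-2 v1=-2 v2=-3 v3=0
Collision at t=10: particles 1 and 2 swap velocities; positions: p0=-19 p1=-17 p2=-17 p3=2; velocities now: v0=-2 v1=-3 v2=-2 v3=0
Collision at t=12: particles 0 and 1 swap velocities; positions: p0=-23 p1=-23 p2=-21 p3=2; velocities now: v0=-3 v1=-2 v2=-2 v3=0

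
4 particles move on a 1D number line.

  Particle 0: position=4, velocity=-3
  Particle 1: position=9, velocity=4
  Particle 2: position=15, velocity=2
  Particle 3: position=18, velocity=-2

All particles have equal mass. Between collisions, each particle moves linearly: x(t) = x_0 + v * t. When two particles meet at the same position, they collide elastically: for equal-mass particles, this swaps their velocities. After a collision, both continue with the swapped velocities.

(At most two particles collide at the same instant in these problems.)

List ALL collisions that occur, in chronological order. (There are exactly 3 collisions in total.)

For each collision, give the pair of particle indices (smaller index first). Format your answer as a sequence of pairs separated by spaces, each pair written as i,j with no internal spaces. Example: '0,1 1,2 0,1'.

Answer: 2,3 1,2 2,3

Derivation:
Collision at t=3/4: particles 2 and 3 swap velocities; positions: p0=7/4 p1=12 p2=33/2 p3=33/2; velocities now: v0=-3 v1=4 v2=-2 v3=2
Collision at t=3/2: particles 1 and 2 swap velocities; positions: p0=-1/2 p1=15 p2=15 p3=18; velocities now: v0=-3 v1=-2 v2=4 v3=2
Collision at t=3: particles 2 and 3 swap velocities; positions: p0=-5 p1=12 p2=21 p3=21; velocities now: v0=-3 v1=-2 v2=2 v3=4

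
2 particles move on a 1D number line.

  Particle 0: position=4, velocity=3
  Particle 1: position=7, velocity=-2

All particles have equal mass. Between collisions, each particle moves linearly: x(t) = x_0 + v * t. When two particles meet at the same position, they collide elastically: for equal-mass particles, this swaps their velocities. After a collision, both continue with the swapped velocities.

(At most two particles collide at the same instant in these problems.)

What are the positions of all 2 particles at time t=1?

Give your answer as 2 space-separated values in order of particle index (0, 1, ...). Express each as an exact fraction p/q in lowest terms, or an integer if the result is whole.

Collision at t=3/5: particles 0 and 1 swap velocities; positions: p0=29/5 p1=29/5; velocities now: v0=-2 v1=3
Advance to t=1 (no further collisions before then); velocities: v0=-2 v1=3; positions = 5 7

Answer: 5 7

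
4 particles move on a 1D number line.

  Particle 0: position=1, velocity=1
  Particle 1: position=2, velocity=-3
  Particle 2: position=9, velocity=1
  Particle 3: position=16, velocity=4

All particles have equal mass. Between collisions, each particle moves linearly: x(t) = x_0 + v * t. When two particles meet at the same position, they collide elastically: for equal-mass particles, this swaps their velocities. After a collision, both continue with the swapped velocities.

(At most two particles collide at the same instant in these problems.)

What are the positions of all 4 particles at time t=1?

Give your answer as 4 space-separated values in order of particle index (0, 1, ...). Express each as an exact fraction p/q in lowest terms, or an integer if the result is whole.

Collision at t=1/4: particles 0 and 1 swap velocities; positions: p0=5/4 p1=5/4 p2=37/4 p3=17; velocities now: v0=-3 v1=1 v2=1 v3=4
Advance to t=1 (no further collisions before then); velocities: v0=-3 v1=1 v2=1 v3=4; positions = -1 2 10 20

Answer: -1 2 10 20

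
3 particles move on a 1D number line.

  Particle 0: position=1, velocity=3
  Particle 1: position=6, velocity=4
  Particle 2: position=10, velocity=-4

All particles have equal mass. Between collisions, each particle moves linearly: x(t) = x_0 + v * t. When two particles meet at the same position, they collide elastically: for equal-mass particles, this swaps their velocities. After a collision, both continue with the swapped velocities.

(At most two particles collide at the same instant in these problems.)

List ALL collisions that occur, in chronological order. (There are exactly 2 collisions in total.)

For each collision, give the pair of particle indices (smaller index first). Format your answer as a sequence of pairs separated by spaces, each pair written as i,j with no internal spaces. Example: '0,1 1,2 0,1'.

Answer: 1,2 0,1

Derivation:
Collision at t=1/2: particles 1 and 2 swap velocities; positions: p0=5/2 p1=8 p2=8; velocities now: v0=3 v1=-4 v2=4
Collision at t=9/7: particles 0 and 1 swap velocities; positions: p0=34/7 p1=34/7 p2=78/7; velocities now: v0=-4 v1=3 v2=4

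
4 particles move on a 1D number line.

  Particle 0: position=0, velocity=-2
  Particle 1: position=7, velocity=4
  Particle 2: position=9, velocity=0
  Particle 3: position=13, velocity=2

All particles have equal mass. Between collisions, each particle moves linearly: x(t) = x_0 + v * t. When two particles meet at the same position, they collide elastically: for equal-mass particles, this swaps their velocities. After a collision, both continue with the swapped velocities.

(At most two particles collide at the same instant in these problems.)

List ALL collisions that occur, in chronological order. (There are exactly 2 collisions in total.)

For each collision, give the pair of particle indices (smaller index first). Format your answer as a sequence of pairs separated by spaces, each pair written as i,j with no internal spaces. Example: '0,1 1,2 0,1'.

Answer: 1,2 2,3

Derivation:
Collision at t=1/2: particles 1 and 2 swap velocities; positions: p0=-1 p1=9 p2=9 p3=14; velocities now: v0=-2 v1=0 v2=4 v3=2
Collision at t=3: particles 2 and 3 swap velocities; positions: p0=-6 p1=9 p2=19 p3=19; velocities now: v0=-2 v1=0 v2=2 v3=4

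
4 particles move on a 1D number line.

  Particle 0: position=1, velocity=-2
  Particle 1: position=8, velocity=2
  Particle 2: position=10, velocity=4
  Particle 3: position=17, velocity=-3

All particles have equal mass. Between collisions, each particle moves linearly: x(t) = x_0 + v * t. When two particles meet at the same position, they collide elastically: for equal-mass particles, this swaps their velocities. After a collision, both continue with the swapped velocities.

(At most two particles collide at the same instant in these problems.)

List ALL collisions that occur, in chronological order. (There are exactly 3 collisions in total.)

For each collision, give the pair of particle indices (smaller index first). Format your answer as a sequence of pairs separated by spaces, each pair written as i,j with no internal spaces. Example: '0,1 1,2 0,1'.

Collision at t=1: particles 2 and 3 swap velocities; positions: p0=-1 p1=10 p2=14 p3=14; velocities now: v0=-2 v1=2 v2=-3 v3=4
Collision at t=9/5: particles 1 and 2 swap velocities; positions: p0=-13/5 p1=58/5 p2=58/5 p3=86/5; velocities now: v0=-2 v1=-3 v2=2 v3=4
Collision at t=16: particles 0 and 1 swap velocities; positions: p0=-31 p1=-31 p2=40 p3=74; velocities now: v0=-3 v1=-2 v2=2 v3=4

Answer: 2,3 1,2 0,1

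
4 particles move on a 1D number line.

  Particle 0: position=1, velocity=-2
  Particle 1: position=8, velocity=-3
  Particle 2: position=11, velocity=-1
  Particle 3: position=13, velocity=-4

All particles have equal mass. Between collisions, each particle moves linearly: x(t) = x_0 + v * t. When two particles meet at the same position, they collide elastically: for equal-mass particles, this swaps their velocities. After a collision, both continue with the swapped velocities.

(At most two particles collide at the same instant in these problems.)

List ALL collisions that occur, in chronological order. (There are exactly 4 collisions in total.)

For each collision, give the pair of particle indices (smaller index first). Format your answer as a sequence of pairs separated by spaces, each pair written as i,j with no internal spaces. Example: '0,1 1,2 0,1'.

Collision at t=2/3: particles 2 and 3 swap velocities; positions: p0=-1/3 p1=6 p2=31/3 p3=31/3; velocities now: v0=-2 v1=-3 v2=-4 v3=-1
Collision at t=5: particles 1 and 2 swap velocities; positions: p0=-9 p1=-7 p2=-7 p3=6; velocities now: v0=-2 v1=-4 v2=-3 v3=-1
Collision at t=6: particles 0 and 1 swap velocities; positions: p0=-11 p1=-11 p2=-10 p3=5; velocities now: v0=-4 v1=-2 v2=-3 v3=-1
Collision at t=7: particles 1 and 2 swap velocities; positions: p0=-15 p1=-13 p2=-13 p3=4; velocities now: v0=-4 v1=-3 v2=-2 v3=-1

Answer: 2,3 1,2 0,1 1,2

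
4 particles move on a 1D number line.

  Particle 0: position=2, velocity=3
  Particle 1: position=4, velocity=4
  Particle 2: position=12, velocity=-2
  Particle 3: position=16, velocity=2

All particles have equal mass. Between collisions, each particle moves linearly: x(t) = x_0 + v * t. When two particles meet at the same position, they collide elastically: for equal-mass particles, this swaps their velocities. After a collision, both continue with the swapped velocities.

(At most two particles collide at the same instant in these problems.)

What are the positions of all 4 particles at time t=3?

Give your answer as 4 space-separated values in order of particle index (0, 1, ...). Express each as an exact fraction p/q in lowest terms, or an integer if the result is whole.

Answer: 6 11 16 22

Derivation:
Collision at t=4/3: particles 1 and 2 swap velocities; positions: p0=6 p1=28/3 p2=28/3 p3=56/3; velocities now: v0=3 v1=-2 v2=4 v3=2
Collision at t=2: particles 0 and 1 swap velocities; positions: p0=8 p1=8 p2=12 p3=20; velocities now: v0=-2 v1=3 v2=4 v3=2
Advance to t=3 (no further collisions before then); velocities: v0=-2 v1=3 v2=4 v3=2; positions = 6 11 16 22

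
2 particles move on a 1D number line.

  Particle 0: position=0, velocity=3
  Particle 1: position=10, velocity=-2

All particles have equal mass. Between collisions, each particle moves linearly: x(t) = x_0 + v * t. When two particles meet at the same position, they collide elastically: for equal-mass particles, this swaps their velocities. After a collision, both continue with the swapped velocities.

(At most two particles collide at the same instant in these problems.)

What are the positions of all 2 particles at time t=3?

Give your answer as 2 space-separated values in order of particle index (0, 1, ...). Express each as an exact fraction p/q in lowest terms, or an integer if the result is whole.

Answer: 4 9

Derivation:
Collision at t=2: particles 0 and 1 swap velocities; positions: p0=6 p1=6; velocities now: v0=-2 v1=3
Advance to t=3 (no further collisions before then); velocities: v0=-2 v1=3; positions = 4 9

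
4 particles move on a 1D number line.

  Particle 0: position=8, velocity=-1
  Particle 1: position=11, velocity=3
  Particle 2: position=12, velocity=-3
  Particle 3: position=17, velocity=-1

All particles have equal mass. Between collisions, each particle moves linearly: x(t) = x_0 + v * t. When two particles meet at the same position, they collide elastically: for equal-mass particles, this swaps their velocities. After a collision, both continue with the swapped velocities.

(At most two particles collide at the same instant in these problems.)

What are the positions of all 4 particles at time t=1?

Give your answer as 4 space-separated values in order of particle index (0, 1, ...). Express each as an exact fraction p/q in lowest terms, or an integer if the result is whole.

Answer: 7 9 14 16

Derivation:
Collision at t=1/6: particles 1 and 2 swap velocities; positions: p0=47/6 p1=23/2 p2=23/2 p3=101/6; velocities now: v0=-1 v1=-3 v2=3 v3=-1
Advance to t=1 (no further collisions before then); velocities: v0=-1 v1=-3 v2=3 v3=-1; positions = 7 9 14 16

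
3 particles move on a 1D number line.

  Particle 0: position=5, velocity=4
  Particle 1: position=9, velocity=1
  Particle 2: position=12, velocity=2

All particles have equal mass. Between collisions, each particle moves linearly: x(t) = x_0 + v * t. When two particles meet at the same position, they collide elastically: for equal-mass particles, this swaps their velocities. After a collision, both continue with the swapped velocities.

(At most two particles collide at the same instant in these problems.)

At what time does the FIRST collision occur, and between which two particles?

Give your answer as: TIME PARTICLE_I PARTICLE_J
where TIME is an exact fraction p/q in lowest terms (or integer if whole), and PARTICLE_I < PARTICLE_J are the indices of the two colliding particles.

Answer: 4/3 0 1

Derivation:
Pair (0,1): pos 5,9 vel 4,1 -> gap=4, closing at 3/unit, collide at t=4/3
Pair (1,2): pos 9,12 vel 1,2 -> not approaching (rel speed -1 <= 0)
Earliest collision: t=4/3 between 0 and 1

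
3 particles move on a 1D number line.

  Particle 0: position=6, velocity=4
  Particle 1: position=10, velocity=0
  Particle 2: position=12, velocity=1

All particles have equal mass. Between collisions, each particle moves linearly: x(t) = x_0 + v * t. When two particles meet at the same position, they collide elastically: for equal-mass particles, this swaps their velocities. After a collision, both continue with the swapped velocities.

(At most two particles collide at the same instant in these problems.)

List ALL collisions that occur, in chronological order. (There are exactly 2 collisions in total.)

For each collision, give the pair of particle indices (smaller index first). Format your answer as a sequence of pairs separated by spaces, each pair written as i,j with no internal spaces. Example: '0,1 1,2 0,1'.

Collision at t=1: particles 0 and 1 swap velocities; positions: p0=10 p1=10 p2=13; velocities now: v0=0 v1=4 v2=1
Collision at t=2: particles 1 and 2 swap velocities; positions: p0=10 p1=14 p2=14; velocities now: v0=0 v1=1 v2=4

Answer: 0,1 1,2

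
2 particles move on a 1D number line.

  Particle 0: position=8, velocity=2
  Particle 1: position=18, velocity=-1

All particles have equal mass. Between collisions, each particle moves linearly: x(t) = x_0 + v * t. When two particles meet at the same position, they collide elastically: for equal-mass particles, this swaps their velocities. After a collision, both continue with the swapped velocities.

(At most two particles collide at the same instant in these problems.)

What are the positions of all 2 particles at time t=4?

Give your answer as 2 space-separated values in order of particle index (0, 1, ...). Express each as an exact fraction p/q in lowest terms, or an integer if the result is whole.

Collision at t=10/3: particles 0 and 1 swap velocities; positions: p0=44/3 p1=44/3; velocities now: v0=-1 v1=2
Advance to t=4 (no further collisions before then); velocities: v0=-1 v1=2; positions = 14 16

Answer: 14 16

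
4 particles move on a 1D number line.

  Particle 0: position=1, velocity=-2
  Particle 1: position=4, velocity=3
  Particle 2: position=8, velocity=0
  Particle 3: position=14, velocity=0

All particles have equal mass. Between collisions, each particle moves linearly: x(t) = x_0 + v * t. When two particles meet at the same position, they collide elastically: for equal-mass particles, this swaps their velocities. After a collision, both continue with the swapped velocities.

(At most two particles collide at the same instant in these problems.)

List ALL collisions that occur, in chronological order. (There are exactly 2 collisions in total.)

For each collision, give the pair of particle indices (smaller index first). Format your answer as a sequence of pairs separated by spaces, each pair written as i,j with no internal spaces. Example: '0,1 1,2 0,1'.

Answer: 1,2 2,3

Derivation:
Collision at t=4/3: particles 1 and 2 swap velocities; positions: p0=-5/3 p1=8 p2=8 p3=14; velocities now: v0=-2 v1=0 v2=3 v3=0
Collision at t=10/3: particles 2 and 3 swap velocities; positions: p0=-17/3 p1=8 p2=14 p3=14; velocities now: v0=-2 v1=0 v2=0 v3=3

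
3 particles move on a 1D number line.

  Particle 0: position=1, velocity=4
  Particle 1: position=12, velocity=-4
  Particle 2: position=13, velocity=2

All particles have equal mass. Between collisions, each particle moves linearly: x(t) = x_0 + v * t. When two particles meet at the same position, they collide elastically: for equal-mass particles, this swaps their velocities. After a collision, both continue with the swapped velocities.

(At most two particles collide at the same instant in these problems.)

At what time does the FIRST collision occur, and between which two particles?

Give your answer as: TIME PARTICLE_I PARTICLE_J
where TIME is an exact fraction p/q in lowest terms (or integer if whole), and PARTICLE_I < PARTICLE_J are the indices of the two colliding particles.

Answer: 11/8 0 1

Derivation:
Pair (0,1): pos 1,12 vel 4,-4 -> gap=11, closing at 8/unit, collide at t=11/8
Pair (1,2): pos 12,13 vel -4,2 -> not approaching (rel speed -6 <= 0)
Earliest collision: t=11/8 between 0 and 1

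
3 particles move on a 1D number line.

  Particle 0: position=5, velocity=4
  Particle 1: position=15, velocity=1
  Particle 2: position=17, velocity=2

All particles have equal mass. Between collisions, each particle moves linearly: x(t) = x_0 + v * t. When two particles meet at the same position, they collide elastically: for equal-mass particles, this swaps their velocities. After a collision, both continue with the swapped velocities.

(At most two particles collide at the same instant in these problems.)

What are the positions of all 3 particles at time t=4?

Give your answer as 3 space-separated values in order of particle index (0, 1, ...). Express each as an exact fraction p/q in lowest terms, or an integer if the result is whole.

Answer: 19 21 25

Derivation:
Collision at t=10/3: particles 0 and 1 swap velocities; positions: p0=55/3 p1=55/3 p2=71/3; velocities now: v0=1 v1=4 v2=2
Advance to t=4 (no further collisions before then); velocities: v0=1 v1=4 v2=2; positions = 19 21 25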